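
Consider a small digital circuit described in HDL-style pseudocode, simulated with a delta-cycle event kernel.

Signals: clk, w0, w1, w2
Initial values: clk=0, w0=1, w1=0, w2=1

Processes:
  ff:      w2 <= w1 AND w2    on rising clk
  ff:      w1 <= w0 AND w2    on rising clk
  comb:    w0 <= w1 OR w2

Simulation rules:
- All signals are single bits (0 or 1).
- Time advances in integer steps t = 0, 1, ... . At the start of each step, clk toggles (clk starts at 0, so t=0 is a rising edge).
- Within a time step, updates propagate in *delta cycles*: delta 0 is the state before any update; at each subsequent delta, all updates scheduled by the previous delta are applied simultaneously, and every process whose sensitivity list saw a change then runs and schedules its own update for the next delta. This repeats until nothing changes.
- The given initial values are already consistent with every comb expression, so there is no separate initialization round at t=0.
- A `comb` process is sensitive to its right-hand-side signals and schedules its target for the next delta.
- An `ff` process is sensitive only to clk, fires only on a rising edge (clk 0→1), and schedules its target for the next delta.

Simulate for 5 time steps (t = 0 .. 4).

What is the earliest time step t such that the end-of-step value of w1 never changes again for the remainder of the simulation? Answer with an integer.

t0.Δ0 w0=1 w2=1 w1=0 clk=0
t0.Δ1 w0=1 w2=1 w1=0 clk=1
t0.Δ2 w0=1 w2=0 w1=1 clk=1
t1.Δ0 w0=1 w2=0 w1=1 clk=1
t1.Δ1 w0=1 w2=0 w1=1 clk=0
t2.Δ0 w0=1 w2=0 w1=1 clk=0
t2.Δ1 w0=1 w2=0 w1=1 clk=1
t2.Δ2 w0=1 w2=0 w1=0 clk=1
t2.Δ3 w0=0 w2=0 w1=0 clk=1
t3.Δ0 w0=0 w2=0 w1=0 clk=1
t3.Δ1 w0=0 w2=0 w1=0 clk=0
t4.Δ0 w0=0 w2=0 w1=0 clk=0
t4.Δ1 w0=0 w2=0 w1=0 clk=1

2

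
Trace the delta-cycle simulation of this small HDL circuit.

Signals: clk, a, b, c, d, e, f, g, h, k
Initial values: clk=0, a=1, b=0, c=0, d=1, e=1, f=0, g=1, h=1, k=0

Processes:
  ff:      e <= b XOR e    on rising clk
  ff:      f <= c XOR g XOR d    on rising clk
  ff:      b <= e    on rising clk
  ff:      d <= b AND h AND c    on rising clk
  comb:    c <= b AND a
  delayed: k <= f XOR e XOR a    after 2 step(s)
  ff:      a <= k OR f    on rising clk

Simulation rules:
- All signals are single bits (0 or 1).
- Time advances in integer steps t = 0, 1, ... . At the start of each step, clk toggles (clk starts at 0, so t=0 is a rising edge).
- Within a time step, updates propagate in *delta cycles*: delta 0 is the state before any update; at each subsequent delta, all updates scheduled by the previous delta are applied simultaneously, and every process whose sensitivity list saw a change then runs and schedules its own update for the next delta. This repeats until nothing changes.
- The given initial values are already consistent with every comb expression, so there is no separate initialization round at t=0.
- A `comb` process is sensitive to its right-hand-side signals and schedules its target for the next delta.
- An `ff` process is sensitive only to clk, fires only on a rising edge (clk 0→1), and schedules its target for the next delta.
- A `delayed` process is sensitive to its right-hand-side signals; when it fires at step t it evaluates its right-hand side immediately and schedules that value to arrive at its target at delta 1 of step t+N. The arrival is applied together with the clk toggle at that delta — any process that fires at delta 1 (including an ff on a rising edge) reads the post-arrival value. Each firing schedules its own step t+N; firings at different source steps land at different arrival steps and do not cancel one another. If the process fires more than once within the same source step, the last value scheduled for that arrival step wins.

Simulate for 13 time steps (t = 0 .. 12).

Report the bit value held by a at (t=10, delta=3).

1

t=0 Δ0: c=0 f=0 g=1 clk=0 d=1 h=1 b=0 k=0 e=1 a=1
  Δ1: clk:0→1
  Δ2: d:1→0, b:0→1, a:1→0
  (2Δ to stable)
t=1 Δ0: c=0 f=0 g=1 clk=1 d=0 h=1 b=1 k=0 e=1 a=0
  Δ1: clk:1→0
  (1Δ to stable)
t=2 Δ0: c=0 f=0 g=1 clk=0 d=0 h=1 b=1 k=0 e=1 a=0
  Δ1: clk:0→1, k:0→1
  Δ2: f:0→1, e:1→0, a:0→1
  Δ3: c:0→1
  (3Δ to stable)
t=3 Δ0: c=1 f=1 g=1 clk=1 d=0 h=1 b=1 k=1 e=0 a=1
  Δ1: clk:1→0
  (1Δ to stable)
t=4 Δ0: c=1 f=1 g=1 clk=0 d=0 h=1 b=1 k=1 e=0 a=1
  Δ1: clk:0→1, k:1→0
  Δ2: f:1→0, d:0→1, b:1→0, e:0→1
  Δ3: c:1→0
  (3Δ to stable)
t=5 Δ0: c=0 f=0 g=1 clk=1 d=1 h=1 b=0 k=0 e=1 a=1
  Δ1: clk:1→0
  (1Δ to stable)
t=6 Δ0: c=0 f=0 g=1 clk=0 d=1 h=1 b=0 k=0 e=1 a=1
  Δ1: clk:0→1
  Δ2: d:1→0, b:0→1, a:1→0
  (2Δ to stable)
t=7 Δ0: c=0 f=0 g=1 clk=1 d=0 h=1 b=1 k=0 e=1 a=0
  Δ1: clk:1→0
  (1Δ to stable)
t=8 Δ0: c=0 f=0 g=1 clk=0 d=0 h=1 b=1 k=0 e=1 a=0
  Δ1: clk:0→1, k:0→1
  Δ2: f:0→1, e:1→0, a:0→1
  Δ3: c:0→1
  (3Δ to stable)
t=9 Δ0: c=1 f=1 g=1 clk=1 d=0 h=1 b=1 k=1 e=0 a=1
  Δ1: clk:1→0
  (1Δ to stable)
t=10 Δ0: c=1 f=1 g=1 clk=0 d=0 h=1 b=1 k=1 e=0 a=1
  Δ1: clk:0→1, k:1→0
  Δ2: f:1→0, d:0→1, b:1→0, e:0→1
  Δ3: c:1→0
  (3Δ to stable)
t=11 Δ0: c=0 f=0 g=1 clk=1 d=1 h=1 b=0 k=0 e=1 a=1
  Δ1: clk:1→0
  (1Δ to stable)
t=12 Δ0: c=0 f=0 g=1 clk=0 d=1 h=1 b=0 k=0 e=1 a=1
  Δ1: clk:0→1
  Δ2: d:1→0, b:0→1, a:1→0
  (2Δ to stable)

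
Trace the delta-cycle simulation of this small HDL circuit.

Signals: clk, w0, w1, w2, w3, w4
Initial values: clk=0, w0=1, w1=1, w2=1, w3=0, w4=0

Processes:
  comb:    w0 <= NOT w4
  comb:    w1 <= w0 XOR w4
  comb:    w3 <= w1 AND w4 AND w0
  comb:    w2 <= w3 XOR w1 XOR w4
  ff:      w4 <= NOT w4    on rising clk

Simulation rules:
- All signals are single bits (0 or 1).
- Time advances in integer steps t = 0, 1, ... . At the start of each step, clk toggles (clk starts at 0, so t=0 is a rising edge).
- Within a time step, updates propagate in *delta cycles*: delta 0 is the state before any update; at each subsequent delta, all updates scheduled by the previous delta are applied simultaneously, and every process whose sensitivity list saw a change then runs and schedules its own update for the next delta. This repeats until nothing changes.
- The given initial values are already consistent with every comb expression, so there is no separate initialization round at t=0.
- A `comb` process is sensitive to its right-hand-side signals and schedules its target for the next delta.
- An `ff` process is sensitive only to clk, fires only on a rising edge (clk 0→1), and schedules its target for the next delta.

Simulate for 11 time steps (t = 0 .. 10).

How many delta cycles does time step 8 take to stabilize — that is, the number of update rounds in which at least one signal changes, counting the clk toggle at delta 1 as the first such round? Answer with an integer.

t=0 Δ0: w4=0 clk=0 w3=0 w2=1 w1=1 w0=1
  Δ1: clk:0→1
  Δ2: w4:0→1
  Δ3: w3:0→1, w2:1→0, w1:1→0, w0:1→0
  Δ4: w3:1→0, w1:0→1
  (4Δ to stable)
t=1 Δ0: w4=1 clk=1 w3=0 w2=0 w1=1 w0=0
  Δ1: clk:1→0
  (1Δ to stable)
t=2 Δ0: w4=1 clk=0 w3=0 w2=0 w1=1 w0=0
  Δ1: clk:0→1
  Δ2: w4:1→0
  Δ3: w2:0→1, w1:1→0, w0:0→1
  Δ4: w2:1→0, w1:0→1
  Δ5: w2:0→1
  (5Δ to stable)
t=3 Δ0: w4=0 clk=1 w3=0 w2=1 w1=1 w0=1
  Δ1: clk:1→0
  (1Δ to stable)
t=4 Δ0: w4=0 clk=0 w3=0 w2=1 w1=1 w0=1
  Δ1: clk:0→1
  Δ2: w4:0→1
  Δ3: w3:0→1, w2:1→0, w1:1→0, w0:1→0
  Δ4: w3:1→0, w1:0→1
  (4Δ to stable)
t=5 Δ0: w4=1 clk=1 w3=0 w2=0 w1=1 w0=0
  Δ1: clk:1→0
  (1Δ to stable)
t=6 Δ0: w4=1 clk=0 w3=0 w2=0 w1=1 w0=0
  Δ1: clk:0→1
  Δ2: w4:1→0
  Δ3: w2:0→1, w1:1→0, w0:0→1
  Δ4: w2:1→0, w1:0→1
  Δ5: w2:0→1
  (5Δ to stable)
t=7 Δ0: w4=0 clk=1 w3=0 w2=1 w1=1 w0=1
  Δ1: clk:1→0
  (1Δ to stable)
t=8 Δ0: w4=0 clk=0 w3=0 w2=1 w1=1 w0=1
  Δ1: clk:0→1
  Δ2: w4:0→1
  Δ3: w3:0→1, w2:1→0, w1:1→0, w0:1→0
  Δ4: w3:1→0, w1:0→1
  (4Δ to stable)
t=9 Δ0: w4=1 clk=1 w3=0 w2=0 w1=1 w0=0
  Δ1: clk:1→0
  (1Δ to stable)
t=10 Δ0: w4=1 clk=0 w3=0 w2=0 w1=1 w0=0
  Δ1: clk:0→1
  Δ2: w4:1→0
  Δ3: w2:0→1, w1:1→0, w0:0→1
  Δ4: w2:1→0, w1:0→1
  Δ5: w2:0→1
  (5Δ to stable)

4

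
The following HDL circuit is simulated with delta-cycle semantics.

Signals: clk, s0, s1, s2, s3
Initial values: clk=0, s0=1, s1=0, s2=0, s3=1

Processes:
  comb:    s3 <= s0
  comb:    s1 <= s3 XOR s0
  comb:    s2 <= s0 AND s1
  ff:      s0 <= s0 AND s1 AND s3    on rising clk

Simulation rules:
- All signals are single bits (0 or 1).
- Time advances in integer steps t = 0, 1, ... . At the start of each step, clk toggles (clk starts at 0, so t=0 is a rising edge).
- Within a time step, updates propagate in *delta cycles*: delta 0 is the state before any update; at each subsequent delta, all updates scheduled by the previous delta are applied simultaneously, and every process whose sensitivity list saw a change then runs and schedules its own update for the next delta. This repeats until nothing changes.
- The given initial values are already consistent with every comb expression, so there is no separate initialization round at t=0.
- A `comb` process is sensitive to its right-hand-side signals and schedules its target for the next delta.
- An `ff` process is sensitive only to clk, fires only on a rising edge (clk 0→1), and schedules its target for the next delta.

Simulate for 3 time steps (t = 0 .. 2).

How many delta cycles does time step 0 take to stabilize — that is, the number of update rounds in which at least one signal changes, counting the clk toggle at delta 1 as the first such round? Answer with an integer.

[bits: s0,s2,s1,clk,s3]
t=0: Δ0=10001 Δ1=10011 Δ2=00011 Δ3=00110 Δ4=00010 | 4Δ
t=1: Δ0=00010 Δ1=00000 | 1Δ
t=2: Δ0=00000 Δ1=00010 | 1Δ

4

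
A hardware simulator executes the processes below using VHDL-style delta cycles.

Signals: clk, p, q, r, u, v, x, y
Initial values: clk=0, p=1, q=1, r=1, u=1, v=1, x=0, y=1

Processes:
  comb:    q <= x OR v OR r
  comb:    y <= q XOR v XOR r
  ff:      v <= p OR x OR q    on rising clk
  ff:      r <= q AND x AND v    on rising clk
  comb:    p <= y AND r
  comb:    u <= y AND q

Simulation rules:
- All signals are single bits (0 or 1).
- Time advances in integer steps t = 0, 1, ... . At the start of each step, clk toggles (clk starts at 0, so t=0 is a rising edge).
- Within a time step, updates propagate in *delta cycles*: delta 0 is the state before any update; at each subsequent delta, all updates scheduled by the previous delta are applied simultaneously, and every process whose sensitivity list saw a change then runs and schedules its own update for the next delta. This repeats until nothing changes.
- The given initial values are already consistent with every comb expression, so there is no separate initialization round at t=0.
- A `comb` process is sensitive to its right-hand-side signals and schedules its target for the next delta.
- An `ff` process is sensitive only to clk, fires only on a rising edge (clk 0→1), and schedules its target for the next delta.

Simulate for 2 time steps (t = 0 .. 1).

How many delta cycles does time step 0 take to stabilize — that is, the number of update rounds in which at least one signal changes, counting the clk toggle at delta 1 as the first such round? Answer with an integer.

t0.Δ0 x=0 q=1 u=1 r=1 y=1 p=1 v=1 clk=0
t0.Δ1 x=0 q=1 u=1 r=1 y=1 p=1 v=1 clk=1
t0.Δ2 x=0 q=1 u=1 r=0 y=1 p=1 v=1 clk=1
t0.Δ3 x=0 q=1 u=1 r=0 y=0 p=0 v=1 clk=1
t0.Δ4 x=0 q=1 u=0 r=0 y=0 p=0 v=1 clk=1
t1.Δ0 x=0 q=1 u=0 r=0 y=0 p=0 v=1 clk=1
t1.Δ1 x=0 q=1 u=0 r=0 y=0 p=0 v=1 clk=0

4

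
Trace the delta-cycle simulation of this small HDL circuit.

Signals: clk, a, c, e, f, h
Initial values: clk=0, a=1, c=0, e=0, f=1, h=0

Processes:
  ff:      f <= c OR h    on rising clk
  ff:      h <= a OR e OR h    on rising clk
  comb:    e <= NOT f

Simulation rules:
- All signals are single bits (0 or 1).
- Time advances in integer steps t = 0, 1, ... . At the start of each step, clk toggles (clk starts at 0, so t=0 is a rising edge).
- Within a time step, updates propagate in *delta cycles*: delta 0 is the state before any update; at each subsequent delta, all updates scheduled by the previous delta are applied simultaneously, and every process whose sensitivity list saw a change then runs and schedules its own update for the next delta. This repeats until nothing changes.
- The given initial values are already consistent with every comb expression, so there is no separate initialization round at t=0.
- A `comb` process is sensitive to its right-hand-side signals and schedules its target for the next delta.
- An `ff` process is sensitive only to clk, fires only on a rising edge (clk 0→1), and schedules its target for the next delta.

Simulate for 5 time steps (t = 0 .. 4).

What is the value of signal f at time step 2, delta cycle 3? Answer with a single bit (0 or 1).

1

[bits: f,c,clk,e,h,a]
t=0: Δ0=100001 Δ1=101001 Δ2=001011 Δ3=001111 | 3Δ
t=1: Δ0=001111 Δ1=000111 | 1Δ
t=2: Δ0=000111 Δ1=001111 Δ2=101111 Δ3=101011 | 3Δ
t=3: Δ0=101011 Δ1=100011 | 1Δ
t=4: Δ0=100011 Δ1=101011 | 1Δ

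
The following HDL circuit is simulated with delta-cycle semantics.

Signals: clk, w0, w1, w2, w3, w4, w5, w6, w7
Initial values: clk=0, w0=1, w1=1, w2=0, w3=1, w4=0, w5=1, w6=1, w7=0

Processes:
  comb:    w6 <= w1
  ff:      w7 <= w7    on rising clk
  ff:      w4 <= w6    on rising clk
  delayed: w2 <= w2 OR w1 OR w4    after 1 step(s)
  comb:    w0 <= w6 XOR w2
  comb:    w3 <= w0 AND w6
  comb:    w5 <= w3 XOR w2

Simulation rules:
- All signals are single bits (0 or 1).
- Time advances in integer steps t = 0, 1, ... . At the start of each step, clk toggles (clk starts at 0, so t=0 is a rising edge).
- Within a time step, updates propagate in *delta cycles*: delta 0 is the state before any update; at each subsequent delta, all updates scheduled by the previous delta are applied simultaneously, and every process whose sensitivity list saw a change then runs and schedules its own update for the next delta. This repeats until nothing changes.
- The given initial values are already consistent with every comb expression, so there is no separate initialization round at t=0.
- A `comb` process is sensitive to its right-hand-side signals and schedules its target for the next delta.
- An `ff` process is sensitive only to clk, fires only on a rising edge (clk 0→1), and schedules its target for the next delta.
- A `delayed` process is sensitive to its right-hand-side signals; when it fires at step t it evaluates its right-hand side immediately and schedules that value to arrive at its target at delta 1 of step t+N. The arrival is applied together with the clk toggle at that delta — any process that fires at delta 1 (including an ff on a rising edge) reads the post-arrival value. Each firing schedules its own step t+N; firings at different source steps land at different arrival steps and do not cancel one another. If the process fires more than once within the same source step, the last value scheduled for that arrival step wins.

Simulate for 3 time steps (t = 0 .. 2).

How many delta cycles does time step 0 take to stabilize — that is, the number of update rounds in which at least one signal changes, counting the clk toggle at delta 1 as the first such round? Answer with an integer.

2

t0.Δ0 w2=0 w1=1 w4=0 w5=1 w6=1 clk=0 w3=1 w7=0 w0=1
t0.Δ1 w2=0 w1=1 w4=0 w5=1 w6=1 clk=1 w3=1 w7=0 w0=1
t0.Δ2 w2=0 w1=1 w4=1 w5=1 w6=1 clk=1 w3=1 w7=0 w0=1
t1.Δ0 w2=0 w1=1 w4=1 w5=1 w6=1 clk=1 w3=1 w7=0 w0=1
t1.Δ1 w2=1 w1=1 w4=1 w5=1 w6=1 clk=0 w3=1 w7=0 w0=1
t1.Δ2 w2=1 w1=1 w4=1 w5=0 w6=1 clk=0 w3=1 w7=0 w0=0
t1.Δ3 w2=1 w1=1 w4=1 w5=0 w6=1 clk=0 w3=0 w7=0 w0=0
t1.Δ4 w2=1 w1=1 w4=1 w5=1 w6=1 clk=0 w3=0 w7=0 w0=0
t2.Δ0 w2=1 w1=1 w4=1 w5=1 w6=1 clk=0 w3=0 w7=0 w0=0
t2.Δ1 w2=1 w1=1 w4=1 w5=1 w6=1 clk=1 w3=0 w7=0 w0=0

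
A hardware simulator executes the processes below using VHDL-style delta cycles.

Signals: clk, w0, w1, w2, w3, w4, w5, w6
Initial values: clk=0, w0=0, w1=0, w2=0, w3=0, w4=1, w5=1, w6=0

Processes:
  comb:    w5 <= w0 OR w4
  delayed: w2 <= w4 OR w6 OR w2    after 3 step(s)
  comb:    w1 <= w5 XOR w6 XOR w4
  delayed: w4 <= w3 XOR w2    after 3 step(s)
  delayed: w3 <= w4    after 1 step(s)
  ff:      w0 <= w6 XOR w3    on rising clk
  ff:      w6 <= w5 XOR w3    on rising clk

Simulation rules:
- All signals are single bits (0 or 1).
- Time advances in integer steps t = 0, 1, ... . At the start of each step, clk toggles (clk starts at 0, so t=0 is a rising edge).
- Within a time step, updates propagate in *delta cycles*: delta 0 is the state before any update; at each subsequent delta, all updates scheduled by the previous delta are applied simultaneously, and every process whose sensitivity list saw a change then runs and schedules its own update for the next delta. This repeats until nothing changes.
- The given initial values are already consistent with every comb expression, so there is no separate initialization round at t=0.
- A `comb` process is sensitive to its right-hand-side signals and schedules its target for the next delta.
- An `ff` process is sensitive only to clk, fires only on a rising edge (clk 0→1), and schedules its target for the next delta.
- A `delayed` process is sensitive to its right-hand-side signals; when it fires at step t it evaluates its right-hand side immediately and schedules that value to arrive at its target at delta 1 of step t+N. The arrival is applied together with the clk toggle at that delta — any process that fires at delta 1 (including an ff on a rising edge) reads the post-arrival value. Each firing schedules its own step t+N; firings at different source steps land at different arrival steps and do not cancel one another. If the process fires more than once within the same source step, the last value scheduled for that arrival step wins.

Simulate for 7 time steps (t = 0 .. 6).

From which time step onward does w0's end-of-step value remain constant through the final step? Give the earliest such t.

[bits: w0,w6,clk,w3,w5,w4,w2,w1]
t=0: Δ0=00001100 Δ1=00101100 Δ2=01101100 Δ3=01101101 | 3Δ
t=1: Δ0=01101101 Δ1=01001101 | 1Δ
t=2: Δ0=01001101 Δ1=01101101 Δ2=11101101 | 2Δ
t=3: Δ0=11101101 Δ1=11001111 | 1Δ
t=4: Δ0=11001111 Δ1=11101111 | 1Δ
t=5: Δ0=11101111 Δ1=11001111 | 1Δ
t=6: Δ0=11001111 Δ1=11101111 | 1Δ

2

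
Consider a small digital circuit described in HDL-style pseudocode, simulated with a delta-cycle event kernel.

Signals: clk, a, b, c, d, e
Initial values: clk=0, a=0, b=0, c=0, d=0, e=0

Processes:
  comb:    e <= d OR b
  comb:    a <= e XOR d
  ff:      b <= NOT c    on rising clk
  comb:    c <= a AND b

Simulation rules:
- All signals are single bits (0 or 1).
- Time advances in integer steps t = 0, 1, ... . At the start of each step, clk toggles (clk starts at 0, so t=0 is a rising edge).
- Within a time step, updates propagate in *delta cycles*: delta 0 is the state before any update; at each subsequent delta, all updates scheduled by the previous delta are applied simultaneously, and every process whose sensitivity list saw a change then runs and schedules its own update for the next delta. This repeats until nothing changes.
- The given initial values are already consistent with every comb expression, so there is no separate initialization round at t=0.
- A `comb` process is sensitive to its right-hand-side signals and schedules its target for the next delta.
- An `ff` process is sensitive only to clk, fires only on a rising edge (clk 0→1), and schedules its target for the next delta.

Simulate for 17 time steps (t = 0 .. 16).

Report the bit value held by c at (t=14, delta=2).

1

t0.Δ0 c=0 a=0 clk=0 d=0 b=0 e=0
t0.Δ1 c=0 a=0 clk=1 d=0 b=0 e=0
t0.Δ2 c=0 a=0 clk=1 d=0 b=1 e=0
t0.Δ3 c=0 a=0 clk=1 d=0 b=1 e=1
t0.Δ4 c=0 a=1 clk=1 d=0 b=1 e=1
t0.Δ5 c=1 a=1 clk=1 d=0 b=1 e=1
t1.Δ0 c=1 a=1 clk=1 d=0 b=1 e=1
t1.Δ1 c=1 a=1 clk=0 d=0 b=1 e=1
t2.Δ0 c=1 a=1 clk=0 d=0 b=1 e=1
t2.Δ1 c=1 a=1 clk=1 d=0 b=1 e=1
t2.Δ2 c=1 a=1 clk=1 d=0 b=0 e=1
t2.Δ3 c=0 a=1 clk=1 d=0 b=0 e=0
t2.Δ4 c=0 a=0 clk=1 d=0 b=0 e=0
t3.Δ0 c=0 a=0 clk=1 d=0 b=0 e=0
t3.Δ1 c=0 a=0 clk=0 d=0 b=0 e=0
t4.Δ0 c=0 a=0 clk=0 d=0 b=0 e=0
t4.Δ1 c=0 a=0 clk=1 d=0 b=0 e=0
t4.Δ2 c=0 a=0 clk=1 d=0 b=1 e=0
t4.Δ3 c=0 a=0 clk=1 d=0 b=1 e=1
t4.Δ4 c=0 a=1 clk=1 d=0 b=1 e=1
t4.Δ5 c=1 a=1 clk=1 d=0 b=1 e=1
t5.Δ0 c=1 a=1 clk=1 d=0 b=1 e=1
t5.Δ1 c=1 a=1 clk=0 d=0 b=1 e=1
t6.Δ0 c=1 a=1 clk=0 d=0 b=1 e=1
t6.Δ1 c=1 a=1 clk=1 d=0 b=1 e=1
t6.Δ2 c=1 a=1 clk=1 d=0 b=0 e=1
t6.Δ3 c=0 a=1 clk=1 d=0 b=0 e=0
t6.Δ4 c=0 a=0 clk=1 d=0 b=0 e=0
t7.Δ0 c=0 a=0 clk=1 d=0 b=0 e=0
t7.Δ1 c=0 a=0 clk=0 d=0 b=0 e=0
t8.Δ0 c=0 a=0 clk=0 d=0 b=0 e=0
t8.Δ1 c=0 a=0 clk=1 d=0 b=0 e=0
t8.Δ2 c=0 a=0 clk=1 d=0 b=1 e=0
t8.Δ3 c=0 a=0 clk=1 d=0 b=1 e=1
t8.Δ4 c=0 a=1 clk=1 d=0 b=1 e=1
t8.Δ5 c=1 a=1 clk=1 d=0 b=1 e=1
t9.Δ0 c=1 a=1 clk=1 d=0 b=1 e=1
t9.Δ1 c=1 a=1 clk=0 d=0 b=1 e=1
t10.Δ0 c=1 a=1 clk=0 d=0 b=1 e=1
t10.Δ1 c=1 a=1 clk=1 d=0 b=1 e=1
t10.Δ2 c=1 a=1 clk=1 d=0 b=0 e=1
t10.Δ3 c=0 a=1 clk=1 d=0 b=0 e=0
t10.Δ4 c=0 a=0 clk=1 d=0 b=0 e=0
t11.Δ0 c=0 a=0 clk=1 d=0 b=0 e=0
t11.Δ1 c=0 a=0 clk=0 d=0 b=0 e=0
t12.Δ0 c=0 a=0 clk=0 d=0 b=0 e=0
t12.Δ1 c=0 a=0 clk=1 d=0 b=0 e=0
t12.Δ2 c=0 a=0 clk=1 d=0 b=1 e=0
t12.Δ3 c=0 a=0 clk=1 d=0 b=1 e=1
t12.Δ4 c=0 a=1 clk=1 d=0 b=1 e=1
t12.Δ5 c=1 a=1 clk=1 d=0 b=1 e=1
t13.Δ0 c=1 a=1 clk=1 d=0 b=1 e=1
t13.Δ1 c=1 a=1 clk=0 d=0 b=1 e=1
t14.Δ0 c=1 a=1 clk=0 d=0 b=1 e=1
t14.Δ1 c=1 a=1 clk=1 d=0 b=1 e=1
t14.Δ2 c=1 a=1 clk=1 d=0 b=0 e=1
t14.Δ3 c=0 a=1 clk=1 d=0 b=0 e=0
t14.Δ4 c=0 a=0 clk=1 d=0 b=0 e=0
t15.Δ0 c=0 a=0 clk=1 d=0 b=0 e=0
t15.Δ1 c=0 a=0 clk=0 d=0 b=0 e=0
t16.Δ0 c=0 a=0 clk=0 d=0 b=0 e=0
t16.Δ1 c=0 a=0 clk=1 d=0 b=0 e=0
t16.Δ2 c=0 a=0 clk=1 d=0 b=1 e=0
t16.Δ3 c=0 a=0 clk=1 d=0 b=1 e=1
t16.Δ4 c=0 a=1 clk=1 d=0 b=1 e=1
t16.Δ5 c=1 a=1 clk=1 d=0 b=1 e=1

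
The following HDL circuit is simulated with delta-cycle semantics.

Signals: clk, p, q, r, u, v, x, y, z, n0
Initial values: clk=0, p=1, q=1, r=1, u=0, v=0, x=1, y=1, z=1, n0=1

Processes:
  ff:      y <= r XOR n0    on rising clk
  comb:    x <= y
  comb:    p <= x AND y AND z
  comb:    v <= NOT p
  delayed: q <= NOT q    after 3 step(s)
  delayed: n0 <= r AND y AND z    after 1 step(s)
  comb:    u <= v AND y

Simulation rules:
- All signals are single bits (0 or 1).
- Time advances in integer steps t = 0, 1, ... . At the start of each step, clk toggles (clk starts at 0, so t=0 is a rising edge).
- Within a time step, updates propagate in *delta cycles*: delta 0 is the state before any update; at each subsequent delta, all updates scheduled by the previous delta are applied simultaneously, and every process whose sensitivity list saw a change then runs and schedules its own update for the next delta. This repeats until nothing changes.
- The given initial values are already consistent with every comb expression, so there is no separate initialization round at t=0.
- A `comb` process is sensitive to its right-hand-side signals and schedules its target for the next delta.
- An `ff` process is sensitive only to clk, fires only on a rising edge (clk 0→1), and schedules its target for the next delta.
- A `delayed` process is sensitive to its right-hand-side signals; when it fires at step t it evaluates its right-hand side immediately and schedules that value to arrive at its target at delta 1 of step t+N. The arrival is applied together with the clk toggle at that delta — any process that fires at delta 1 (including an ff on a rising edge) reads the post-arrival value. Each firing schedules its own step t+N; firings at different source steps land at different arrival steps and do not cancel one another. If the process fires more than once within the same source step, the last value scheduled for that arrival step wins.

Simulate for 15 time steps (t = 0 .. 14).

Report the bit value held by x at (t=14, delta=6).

[bits: v,p,q,r,z,x,u,n0,clk,y]
t=0: Δ0=0111110101 Δ1=0111110111 Δ2=0111110110 Δ3=0011100110 Δ4=1011100110 | 4Δ
t=1: Δ0=1011100110 Δ1=1011100000 | 1Δ
t=2: Δ0=1011100000 Δ1=1011100010 Δ2=1011100011 Δ3=1011111011 Δ4=1111111011 Δ5=0111111011 Δ6=0111110011 | 6Δ
t=3: Δ0=0111110011 Δ1=0111110101 | 1Δ
t=4: Δ0=0111110101 Δ1=0111110111 Δ2=0111110110 Δ3=0011100110 Δ4=1011100110 | 4Δ
t=5: Δ0=1011100110 Δ1=1011100000 | 1Δ
t=6: Δ0=1011100000 Δ1=1011100010 Δ2=1011100011 Δ3=1011111011 Δ4=1111111011 Δ5=0111111011 Δ6=0111110011 | 6Δ
t=7: Δ0=0111110011 Δ1=0111110101 | 1Δ
t=8: Δ0=0111110101 Δ1=0111110111 Δ2=0111110110 Δ3=0011100110 Δ4=1011100110 | 4Δ
t=9: Δ0=1011100110 Δ1=1011100000 | 1Δ
t=10: Δ0=1011100000 Δ1=1011100010 Δ2=1011100011 Δ3=1011111011 Δ4=1111111011 Δ5=0111111011 Δ6=0111110011 | 6Δ
t=11: Δ0=0111110011 Δ1=0111110101 | 1Δ
t=12: Δ0=0111110101 Δ1=0111110111 Δ2=0111110110 Δ3=0011100110 Δ4=1011100110 | 4Δ
t=13: Δ0=1011100110 Δ1=1011100000 | 1Δ
t=14: Δ0=1011100000 Δ1=1011100010 Δ2=1011100011 Δ3=1011111011 Δ4=1111111011 Δ5=0111111011 Δ6=0111110011 | 6Δ

1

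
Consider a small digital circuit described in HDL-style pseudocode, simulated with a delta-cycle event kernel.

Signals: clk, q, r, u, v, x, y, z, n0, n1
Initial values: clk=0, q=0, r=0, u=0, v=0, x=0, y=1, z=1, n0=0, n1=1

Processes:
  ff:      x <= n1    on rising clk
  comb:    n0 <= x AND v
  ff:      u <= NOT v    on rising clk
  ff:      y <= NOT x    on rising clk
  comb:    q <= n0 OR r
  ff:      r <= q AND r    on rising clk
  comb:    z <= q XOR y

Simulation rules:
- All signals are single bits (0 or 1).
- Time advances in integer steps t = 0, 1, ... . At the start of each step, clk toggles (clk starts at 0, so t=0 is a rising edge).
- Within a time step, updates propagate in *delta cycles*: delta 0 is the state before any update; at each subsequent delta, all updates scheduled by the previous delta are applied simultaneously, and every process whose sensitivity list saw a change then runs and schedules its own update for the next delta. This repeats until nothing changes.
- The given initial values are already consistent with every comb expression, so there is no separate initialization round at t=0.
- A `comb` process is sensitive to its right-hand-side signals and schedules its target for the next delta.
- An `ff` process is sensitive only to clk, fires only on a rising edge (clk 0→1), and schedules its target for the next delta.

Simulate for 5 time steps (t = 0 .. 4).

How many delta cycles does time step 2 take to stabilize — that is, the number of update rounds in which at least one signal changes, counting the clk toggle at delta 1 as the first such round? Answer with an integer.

t0.Δ0 u=0 n1=1 z=1 clk=0 n0=0 x=0 r=0 v=0 y=1 q=0
t0.Δ1 u=0 n1=1 z=1 clk=1 n0=0 x=0 r=0 v=0 y=1 q=0
t0.Δ2 u=1 n1=1 z=1 clk=1 n0=0 x=1 r=0 v=0 y=1 q=0
t1.Δ0 u=1 n1=1 z=1 clk=1 n0=0 x=1 r=0 v=0 y=1 q=0
t1.Δ1 u=1 n1=1 z=1 clk=0 n0=0 x=1 r=0 v=0 y=1 q=0
t2.Δ0 u=1 n1=1 z=1 clk=0 n0=0 x=1 r=0 v=0 y=1 q=0
t2.Δ1 u=1 n1=1 z=1 clk=1 n0=0 x=1 r=0 v=0 y=1 q=0
t2.Δ2 u=1 n1=1 z=1 clk=1 n0=0 x=1 r=0 v=0 y=0 q=0
t2.Δ3 u=1 n1=1 z=0 clk=1 n0=0 x=1 r=0 v=0 y=0 q=0
t3.Δ0 u=1 n1=1 z=0 clk=1 n0=0 x=1 r=0 v=0 y=0 q=0
t3.Δ1 u=1 n1=1 z=0 clk=0 n0=0 x=1 r=0 v=0 y=0 q=0
t4.Δ0 u=1 n1=1 z=0 clk=0 n0=0 x=1 r=0 v=0 y=0 q=0
t4.Δ1 u=1 n1=1 z=0 clk=1 n0=0 x=1 r=0 v=0 y=0 q=0

3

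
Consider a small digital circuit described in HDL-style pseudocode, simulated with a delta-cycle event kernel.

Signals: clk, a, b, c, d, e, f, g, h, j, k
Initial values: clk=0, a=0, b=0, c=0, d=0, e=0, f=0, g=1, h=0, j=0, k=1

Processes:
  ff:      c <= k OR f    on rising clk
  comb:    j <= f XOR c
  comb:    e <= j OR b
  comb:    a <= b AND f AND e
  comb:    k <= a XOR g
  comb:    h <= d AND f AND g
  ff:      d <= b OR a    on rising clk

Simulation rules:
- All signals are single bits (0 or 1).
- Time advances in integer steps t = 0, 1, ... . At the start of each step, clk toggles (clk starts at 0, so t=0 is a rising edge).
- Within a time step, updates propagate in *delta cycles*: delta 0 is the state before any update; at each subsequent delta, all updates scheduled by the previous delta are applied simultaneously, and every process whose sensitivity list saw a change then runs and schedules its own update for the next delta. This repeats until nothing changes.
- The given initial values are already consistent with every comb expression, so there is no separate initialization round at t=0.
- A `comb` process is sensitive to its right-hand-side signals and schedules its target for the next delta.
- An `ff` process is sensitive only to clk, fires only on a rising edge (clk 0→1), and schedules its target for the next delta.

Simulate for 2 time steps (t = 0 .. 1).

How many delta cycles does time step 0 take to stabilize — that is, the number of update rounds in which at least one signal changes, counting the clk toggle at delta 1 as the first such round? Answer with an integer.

t0.Δ0 k=1 j=0 g=1 clk=0 a=0 c=0 e=0 d=0 b=0 f=0 h=0
t0.Δ1 k=1 j=0 g=1 clk=1 a=0 c=0 e=0 d=0 b=0 f=0 h=0
t0.Δ2 k=1 j=0 g=1 clk=1 a=0 c=1 e=0 d=0 b=0 f=0 h=0
t0.Δ3 k=1 j=1 g=1 clk=1 a=0 c=1 e=0 d=0 b=0 f=0 h=0
t0.Δ4 k=1 j=1 g=1 clk=1 a=0 c=1 e=1 d=0 b=0 f=0 h=0
t1.Δ0 k=1 j=1 g=1 clk=1 a=0 c=1 e=1 d=0 b=0 f=0 h=0
t1.Δ1 k=1 j=1 g=1 clk=0 a=0 c=1 e=1 d=0 b=0 f=0 h=0

4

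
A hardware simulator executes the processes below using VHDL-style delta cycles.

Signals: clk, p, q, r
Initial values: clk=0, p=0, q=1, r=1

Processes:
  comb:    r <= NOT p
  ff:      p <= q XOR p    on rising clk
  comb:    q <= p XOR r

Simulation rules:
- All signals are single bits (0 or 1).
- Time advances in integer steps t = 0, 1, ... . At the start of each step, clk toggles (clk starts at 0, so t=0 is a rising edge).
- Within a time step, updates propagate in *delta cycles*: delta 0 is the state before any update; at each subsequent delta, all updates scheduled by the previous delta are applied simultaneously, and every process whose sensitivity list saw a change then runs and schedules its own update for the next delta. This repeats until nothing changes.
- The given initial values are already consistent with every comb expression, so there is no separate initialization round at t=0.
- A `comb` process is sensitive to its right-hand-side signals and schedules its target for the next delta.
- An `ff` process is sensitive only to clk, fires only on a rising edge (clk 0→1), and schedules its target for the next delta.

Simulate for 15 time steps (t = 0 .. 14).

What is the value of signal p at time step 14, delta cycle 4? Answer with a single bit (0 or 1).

0

t=0 Δ0: q=1 r=1 p=0 clk=0
  Δ1: clk:0→1
  Δ2: p:0→1
  Δ3: q:1→0, r:1→0
  Δ4: q:0→1
  (4Δ to stable)
t=1 Δ0: q=1 r=0 p=1 clk=1
  Δ1: clk:1→0
  (1Δ to stable)
t=2 Δ0: q=1 r=0 p=1 clk=0
  Δ1: clk:0→1
  Δ2: p:1→0
  Δ3: q:1→0, r:0→1
  Δ4: q:0→1
  (4Δ to stable)
t=3 Δ0: q=1 r=1 p=0 clk=1
  Δ1: clk:1→0
  (1Δ to stable)
t=4 Δ0: q=1 r=1 p=0 clk=0
  Δ1: clk:0→1
  Δ2: p:0→1
  Δ3: q:1→0, r:1→0
  Δ4: q:0→1
  (4Δ to stable)
t=5 Δ0: q=1 r=0 p=1 clk=1
  Δ1: clk:1→0
  (1Δ to stable)
t=6 Δ0: q=1 r=0 p=1 clk=0
  Δ1: clk:0→1
  Δ2: p:1→0
  Δ3: q:1→0, r:0→1
  Δ4: q:0→1
  (4Δ to stable)
t=7 Δ0: q=1 r=1 p=0 clk=1
  Δ1: clk:1→0
  (1Δ to stable)
t=8 Δ0: q=1 r=1 p=0 clk=0
  Δ1: clk:0→1
  Δ2: p:0→1
  Δ3: q:1→0, r:1→0
  Δ4: q:0→1
  (4Δ to stable)
t=9 Δ0: q=1 r=0 p=1 clk=1
  Δ1: clk:1→0
  (1Δ to stable)
t=10 Δ0: q=1 r=0 p=1 clk=0
  Δ1: clk:0→1
  Δ2: p:1→0
  Δ3: q:1→0, r:0→1
  Δ4: q:0→1
  (4Δ to stable)
t=11 Δ0: q=1 r=1 p=0 clk=1
  Δ1: clk:1→0
  (1Δ to stable)
t=12 Δ0: q=1 r=1 p=0 clk=0
  Δ1: clk:0→1
  Δ2: p:0→1
  Δ3: q:1→0, r:1→0
  Δ4: q:0→1
  (4Δ to stable)
t=13 Δ0: q=1 r=0 p=1 clk=1
  Δ1: clk:1→0
  (1Δ to stable)
t=14 Δ0: q=1 r=0 p=1 clk=0
  Δ1: clk:0→1
  Δ2: p:1→0
  Δ3: q:1→0, r:0→1
  Δ4: q:0→1
  (4Δ to stable)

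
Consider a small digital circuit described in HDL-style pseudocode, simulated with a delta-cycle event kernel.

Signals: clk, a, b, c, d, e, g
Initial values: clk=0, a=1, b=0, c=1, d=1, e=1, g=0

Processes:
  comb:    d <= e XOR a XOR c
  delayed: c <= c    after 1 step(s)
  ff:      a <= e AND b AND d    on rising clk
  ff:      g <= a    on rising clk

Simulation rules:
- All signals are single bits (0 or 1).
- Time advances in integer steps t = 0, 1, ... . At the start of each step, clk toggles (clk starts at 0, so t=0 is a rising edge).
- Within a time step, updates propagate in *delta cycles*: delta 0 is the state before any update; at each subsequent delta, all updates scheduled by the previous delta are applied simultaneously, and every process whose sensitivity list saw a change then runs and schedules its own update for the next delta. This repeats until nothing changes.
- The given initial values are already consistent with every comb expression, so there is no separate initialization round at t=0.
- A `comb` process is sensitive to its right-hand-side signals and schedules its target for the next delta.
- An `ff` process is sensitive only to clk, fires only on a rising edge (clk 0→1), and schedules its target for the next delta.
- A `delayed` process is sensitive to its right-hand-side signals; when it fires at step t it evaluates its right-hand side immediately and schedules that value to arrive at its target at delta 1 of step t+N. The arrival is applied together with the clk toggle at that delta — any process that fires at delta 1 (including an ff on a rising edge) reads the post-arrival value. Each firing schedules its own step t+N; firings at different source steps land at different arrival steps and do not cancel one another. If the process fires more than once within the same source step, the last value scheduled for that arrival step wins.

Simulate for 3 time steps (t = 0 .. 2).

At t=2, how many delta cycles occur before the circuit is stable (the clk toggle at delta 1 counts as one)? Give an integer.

2

t=0 Δ0: clk=0 c=1 a=1 d=1 g=0 b=0 e=1
  Δ1: clk:0→1
  Δ2: a:1→0, g:0→1
  Δ3: d:1→0
  (3Δ to stable)
t=1 Δ0: clk=1 c=1 a=0 d=0 g=1 b=0 e=1
  Δ1: clk:1→0
  (1Δ to stable)
t=2 Δ0: clk=0 c=1 a=0 d=0 g=1 b=0 e=1
  Δ1: clk:0→1
  Δ2: g:1→0
  (2Δ to stable)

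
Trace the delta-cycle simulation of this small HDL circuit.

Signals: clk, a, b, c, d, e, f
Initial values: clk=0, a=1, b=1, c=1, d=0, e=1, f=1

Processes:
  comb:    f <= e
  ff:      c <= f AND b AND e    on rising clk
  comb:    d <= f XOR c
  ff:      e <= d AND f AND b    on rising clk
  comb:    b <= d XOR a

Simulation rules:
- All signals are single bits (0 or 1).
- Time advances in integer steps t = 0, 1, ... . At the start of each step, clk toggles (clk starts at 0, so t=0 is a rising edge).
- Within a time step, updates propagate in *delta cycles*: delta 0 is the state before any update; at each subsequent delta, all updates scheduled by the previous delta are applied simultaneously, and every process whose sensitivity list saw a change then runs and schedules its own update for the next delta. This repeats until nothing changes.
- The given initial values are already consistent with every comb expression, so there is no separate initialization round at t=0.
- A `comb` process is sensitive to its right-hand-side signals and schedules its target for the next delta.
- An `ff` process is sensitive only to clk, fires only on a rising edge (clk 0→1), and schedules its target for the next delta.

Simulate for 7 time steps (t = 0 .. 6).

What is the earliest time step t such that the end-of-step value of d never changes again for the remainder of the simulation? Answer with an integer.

2

t0.Δ0 d=0 c=1 f=1 b=1 a=1 e=1 clk=0
t0.Δ1 d=0 c=1 f=1 b=1 a=1 e=1 clk=1
t0.Δ2 d=0 c=1 f=1 b=1 a=1 e=0 clk=1
t0.Δ3 d=0 c=1 f=0 b=1 a=1 e=0 clk=1
t0.Δ4 d=1 c=1 f=0 b=1 a=1 e=0 clk=1
t0.Δ5 d=1 c=1 f=0 b=0 a=1 e=0 clk=1
t1.Δ0 d=1 c=1 f=0 b=0 a=1 e=0 clk=1
t1.Δ1 d=1 c=1 f=0 b=0 a=1 e=0 clk=0
t2.Δ0 d=1 c=1 f=0 b=0 a=1 e=0 clk=0
t2.Δ1 d=1 c=1 f=0 b=0 a=1 e=0 clk=1
t2.Δ2 d=1 c=0 f=0 b=0 a=1 e=0 clk=1
t2.Δ3 d=0 c=0 f=0 b=0 a=1 e=0 clk=1
t2.Δ4 d=0 c=0 f=0 b=1 a=1 e=0 clk=1
t3.Δ0 d=0 c=0 f=0 b=1 a=1 e=0 clk=1
t3.Δ1 d=0 c=0 f=0 b=1 a=1 e=0 clk=0
t4.Δ0 d=0 c=0 f=0 b=1 a=1 e=0 clk=0
t4.Δ1 d=0 c=0 f=0 b=1 a=1 e=0 clk=1
t5.Δ0 d=0 c=0 f=0 b=1 a=1 e=0 clk=1
t5.Δ1 d=0 c=0 f=0 b=1 a=1 e=0 clk=0
t6.Δ0 d=0 c=0 f=0 b=1 a=1 e=0 clk=0
t6.Δ1 d=0 c=0 f=0 b=1 a=1 e=0 clk=1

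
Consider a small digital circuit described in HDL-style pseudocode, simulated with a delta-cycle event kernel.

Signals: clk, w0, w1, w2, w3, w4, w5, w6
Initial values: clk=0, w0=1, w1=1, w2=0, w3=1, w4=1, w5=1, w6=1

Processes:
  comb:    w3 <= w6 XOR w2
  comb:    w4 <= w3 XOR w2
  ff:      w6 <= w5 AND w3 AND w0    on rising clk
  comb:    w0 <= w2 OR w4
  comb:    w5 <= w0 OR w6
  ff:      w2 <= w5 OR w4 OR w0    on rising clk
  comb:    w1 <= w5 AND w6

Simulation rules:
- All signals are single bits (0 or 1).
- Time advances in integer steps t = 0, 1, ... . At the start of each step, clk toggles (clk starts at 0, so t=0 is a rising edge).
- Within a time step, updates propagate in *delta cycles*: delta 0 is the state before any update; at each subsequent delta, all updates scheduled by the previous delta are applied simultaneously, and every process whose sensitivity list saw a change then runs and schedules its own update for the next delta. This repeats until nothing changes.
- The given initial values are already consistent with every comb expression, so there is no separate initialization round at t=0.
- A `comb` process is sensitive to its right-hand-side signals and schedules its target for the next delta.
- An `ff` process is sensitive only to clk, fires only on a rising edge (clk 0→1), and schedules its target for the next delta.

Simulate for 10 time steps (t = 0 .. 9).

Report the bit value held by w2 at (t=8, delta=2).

1

[bits: clk,w3,w6,w2,w4,w0,w1,w5]
t=0: Δ0=01101111 Δ1=11101111 Δ2=11111111 Δ3=10110111 Δ4=10111111 | 4Δ
t=1: Δ0=10111111 Δ1=00111111 | 1Δ
t=2: Δ0=00111111 Δ1=10111111 Δ2=10011111 Δ3=11011101 Δ4=11010101 | 4Δ
t=3: Δ0=11010101 Δ1=01010101 | 1Δ
t=4: Δ0=01010101 Δ1=11010101 Δ2=11110101 Δ3=10110111 Δ4=10111111 | 4Δ
t=5: Δ0=10111111 Δ1=00111111 | 1Δ
t=6: Δ0=00111111 Δ1=10111111 Δ2=10011111 Δ3=11011101 Δ4=11010101 | 4Δ
t=7: Δ0=11010101 Δ1=01010101 | 1Δ
t=8: Δ0=01010101 Δ1=11010101 Δ2=11110101 Δ3=10110111 Δ4=10111111 | 4Δ
t=9: Δ0=10111111 Δ1=00111111 | 1Δ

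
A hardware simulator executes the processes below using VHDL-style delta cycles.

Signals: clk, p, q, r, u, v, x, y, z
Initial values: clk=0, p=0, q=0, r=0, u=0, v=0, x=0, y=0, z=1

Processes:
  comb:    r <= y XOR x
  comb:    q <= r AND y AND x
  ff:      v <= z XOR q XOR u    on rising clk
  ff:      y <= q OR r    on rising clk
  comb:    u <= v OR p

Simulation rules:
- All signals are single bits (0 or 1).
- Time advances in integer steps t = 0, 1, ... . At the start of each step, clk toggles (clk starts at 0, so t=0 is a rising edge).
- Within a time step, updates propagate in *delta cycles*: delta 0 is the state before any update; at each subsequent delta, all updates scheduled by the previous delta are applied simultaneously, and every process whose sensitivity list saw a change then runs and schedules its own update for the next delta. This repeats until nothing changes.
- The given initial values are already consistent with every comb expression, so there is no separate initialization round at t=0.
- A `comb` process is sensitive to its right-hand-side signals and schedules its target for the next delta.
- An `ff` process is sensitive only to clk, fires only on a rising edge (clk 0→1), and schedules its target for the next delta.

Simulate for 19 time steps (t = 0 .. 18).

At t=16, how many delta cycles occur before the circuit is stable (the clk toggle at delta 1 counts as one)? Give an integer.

[bits: q,r,p,z,y,u,v,clk,x]
t=0: Δ0=000100000 Δ1=000100010 Δ2=000100110 Δ3=000101110 | 3Δ
t=1: Δ0=000101110 Δ1=000101100 | 1Δ
t=2: Δ0=000101100 Δ1=000101110 Δ2=000101010 Δ3=000100010 | 3Δ
t=3: Δ0=000100010 Δ1=000100000 | 1Δ
t=4: Δ0=000100000 Δ1=000100010 Δ2=000100110 Δ3=000101110 | 3Δ
t=5: Δ0=000101110 Δ1=000101100 | 1Δ
t=6: Δ0=000101100 Δ1=000101110 Δ2=000101010 Δ3=000100010 | 3Δ
t=7: Δ0=000100010 Δ1=000100000 | 1Δ
t=8: Δ0=000100000 Δ1=000100010 Δ2=000100110 Δ3=000101110 | 3Δ
t=9: Δ0=000101110 Δ1=000101100 | 1Δ
t=10: Δ0=000101100 Δ1=000101110 Δ2=000101010 Δ3=000100010 | 3Δ
t=11: Δ0=000100010 Δ1=000100000 | 1Δ
t=12: Δ0=000100000 Δ1=000100010 Δ2=000100110 Δ3=000101110 | 3Δ
t=13: Δ0=000101110 Δ1=000101100 | 1Δ
t=14: Δ0=000101100 Δ1=000101110 Δ2=000101010 Δ3=000100010 | 3Δ
t=15: Δ0=000100010 Δ1=000100000 | 1Δ
t=16: Δ0=000100000 Δ1=000100010 Δ2=000100110 Δ3=000101110 | 3Δ
t=17: Δ0=000101110 Δ1=000101100 | 1Δ
t=18: Δ0=000101100 Δ1=000101110 Δ2=000101010 Δ3=000100010 | 3Δ

3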